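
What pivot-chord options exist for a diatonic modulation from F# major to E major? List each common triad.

G#m, B

Triads in F# major: F# (I), G#m (ii), A#m (iii), B (IV), C# (V), D#m (vi), E#dim (vii°).
Triads in E major: E (I), F#m (ii), G#m (iii), A (IV), B (V), C#m (vi), D#dim (vii°).
Shared triads with their functions: G#m (ii in F# major, iii in E major); B (IV in F# major, V in E major).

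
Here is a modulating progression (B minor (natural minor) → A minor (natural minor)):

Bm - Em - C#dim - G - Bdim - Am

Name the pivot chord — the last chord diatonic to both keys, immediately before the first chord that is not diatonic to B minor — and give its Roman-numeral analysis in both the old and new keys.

Chords diatonic to B minor: Bm, C#dim, D, Em, F#m, G, A.
Reading the progression, the first chord not in that set is Bdim, so the modulation leaves B minor there.
The chord immediately before Bdim is G, which is diatonic to both keys: VI in B minor and VII in A minor.

G — VI in B minor, VII in A minor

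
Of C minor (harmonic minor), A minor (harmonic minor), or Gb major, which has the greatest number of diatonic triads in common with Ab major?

C minor

Triads of Ab major: Ab (I), Bbm (ii), Cm (iii), Db (IV), Eb (V), Fm (vi), Gdim (vii°).
C minor (harmonic minor) shares 3: Ab, Cm, Fm.
A minor (harmonic minor) shares 0: none.
Gb major shares 2: Bbm, Db.
The most common triads (3) are shared with C minor.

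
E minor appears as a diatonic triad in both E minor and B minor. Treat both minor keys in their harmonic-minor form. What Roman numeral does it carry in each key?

The scale of E minor (harmonic minor) is E F# G A B C D#; E is degree 1, and the triad built there (E-G-B) is minor, so it is i.
The scale of B minor (harmonic minor) is B C# D E F# G A#; E is degree 4, and the triad built there (E-G-B) is minor, so it is iv.

i in E minor; iv in B minor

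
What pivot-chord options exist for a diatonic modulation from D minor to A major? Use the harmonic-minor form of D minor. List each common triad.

Triads in D minor (harmonic minor): Dm (i), Edim (ii°), Faug (III+), Gm (iv), A (V), Bb (VI), C#dim (vii°).
Triads in A major: A (I), Bm (ii), C#m (iii), D (IV), E (V), F#m (vi), G#dim (vii°).
Shared triads with their functions: A (V in D minor, I in A major).

A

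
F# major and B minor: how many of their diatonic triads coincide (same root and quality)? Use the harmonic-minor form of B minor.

Diatonic triads of F# major: F# major (I), G# minor (ii), A# minor (iii), B major (IV), C# major (V), D# minor (vi), E# diminished (vii°).
Diatonic triads of B minor (harmonic minor): B minor (i), C# diminished (ii°), D augmented (III+), E minor (iv), F# major (V), G major (VI), A# diminished (vii°).
Matching root and quality in both lists: F# major.
That gives 1 common triad.

1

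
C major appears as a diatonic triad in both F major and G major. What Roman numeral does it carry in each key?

The scale of F major is F G A B♭ C D E; C is degree 5, and the triad built there (C-E-G) is major, so it is V.
The scale of G major is G A B C D E F♯; C is degree 4, and the triad built there (C-E-G) is major, so it is IV.

V in F major; IV in G major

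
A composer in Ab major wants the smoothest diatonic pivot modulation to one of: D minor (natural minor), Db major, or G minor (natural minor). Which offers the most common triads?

Db major

Triads of Ab major: Ab major (I), Bb minor (ii), C minor (iii), Db major (IV), Eb major (V), F minor (vi), G diminished (vii°).
D minor (natural minor) shares 0: none.
Db major shares 4: Ab, Bbm, Db, Fm.
G minor (natural minor) shares 2: Cm, Eb.
The most common triads (4) are shared with Db major.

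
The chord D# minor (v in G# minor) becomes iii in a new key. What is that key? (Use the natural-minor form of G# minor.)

B major

The numeral iii denotes a minor triad on scale degree 3. With D# on degree 3, the tonic of the new key is B.
Degree 3 carries a minor triad in major keys, so the destination is B major.
Check: the diatonic triads of B major are B (I), C#m (ii), D#m (iii), E (IV), F# (V), G#m (vi), A#dim (vii°) — D# minor is indeed iii.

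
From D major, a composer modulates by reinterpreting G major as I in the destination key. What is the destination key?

The numeral I denotes a major triad on scale degree 1. With G on degree 1, the tonic of the new key is G.
Degree 1 carries a major triad in major keys, so the destination is G major.
Check: the diatonic triads of G major are G (I), Am (ii), Bm (iii), C (IV), D (V), Em (vi), F#dim (vii°) — G major is indeed I.

G major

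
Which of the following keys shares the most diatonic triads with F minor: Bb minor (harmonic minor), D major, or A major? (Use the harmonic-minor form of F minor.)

Triads of F minor (harmonic minor): F minor (i), G diminished (ii°), Ab augmented (III+), Bb minor (iv), C major (V), Db major (VI), E diminished (vii°).
Bb minor (harmonic minor) shares 1: Bbm.
D major shares 0: none.
A major shares 0: none.
The most common triads (1) are shared with Bb minor.

Bb minor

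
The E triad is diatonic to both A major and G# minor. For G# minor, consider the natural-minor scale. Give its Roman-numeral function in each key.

The scale of A major is A B C# D E F# G#; E is degree 5, and the triad built there (E-G#-B) is major, so it is V.
The scale of G# minor (natural minor) is G# A# B C# D# E F#; E is degree 6, and the triad built there (E-G#-B) is major, so it is VI.

V in A major; VI in G# minor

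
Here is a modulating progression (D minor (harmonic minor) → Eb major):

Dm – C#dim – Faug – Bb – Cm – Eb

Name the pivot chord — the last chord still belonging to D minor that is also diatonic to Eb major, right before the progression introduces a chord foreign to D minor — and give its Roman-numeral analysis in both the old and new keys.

Chords diatonic to D minor: Dm, Edim, Faug, Gm, A, Bb, C#dim.
Reading the progression, the first chord not in that set is Cm, so the modulation leaves D minor there.
The chord immediately before Cm is Bb, which is diatonic to both keys: VI in D minor and V in Eb major.

Bb — VI in D minor, V in Eb major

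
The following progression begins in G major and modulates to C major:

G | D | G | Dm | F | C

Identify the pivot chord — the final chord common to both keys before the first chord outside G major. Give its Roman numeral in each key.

Chords diatonic to G major: G, Am, Bm, C, D, Em, F♯dim.
Reading the progression, the first chord not in that set is Dm, so the modulation leaves G major there.
The chord immediately before Dm is G, which is diatonic to both keys: I in G major and V in C major.

G — I in G major, V in C major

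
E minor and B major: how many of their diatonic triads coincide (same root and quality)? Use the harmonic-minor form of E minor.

Diatonic triads of E minor (harmonic minor): Em (i), F♯dim (ii°), Gaug (III+), Am (iv), B (V), C (VI), D♯dim (vii°).
Diatonic triads of B major: B (I), C♯m (ii), D♯m (iii), E (IV), F♯ (V), G♯m (vi), A♯dim (vii°).
Matching root and quality in both lists: B.
That gives 1 common triad.

1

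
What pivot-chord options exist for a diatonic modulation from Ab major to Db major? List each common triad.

Triads in Ab major: Ab (I), Bbm (ii), Cm (iii), Db (IV), Eb (V), Fm (vi), Gdim (vii°).
Triads in Db major: Db (I), Ebm (ii), Fm (iii), Gb (IV), Ab (V), Bbm (vi), Cdim (vii°).
Shared triads with their functions: Ab (I in Ab major, V in Db major); Bbm (ii in Ab major, vi in Db major); Db (IV in Ab major, I in Db major); Fm (vi in Ab major, iii in Db major).

Ab, Bbm, Db, Fm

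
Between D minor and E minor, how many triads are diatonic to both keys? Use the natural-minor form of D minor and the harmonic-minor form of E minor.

2

Diatonic triads of D minor (natural minor): Dm (i), Edim (ii°), F (III), Gm (iv), Am (v), Bb (VI), C (VII).
Diatonic triads of E minor (harmonic minor): Em (i), F#dim (ii°), Gaug (III+), Am (iv), B (V), C (VI), D#dim (vii°).
Matching root and quality in both lists: Am, C.
That gives 2 common triads.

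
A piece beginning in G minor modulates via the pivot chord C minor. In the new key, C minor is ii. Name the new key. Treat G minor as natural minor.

Bb major

The numeral ii denotes a minor triad on scale degree 2. With C on degree 2, the tonic of the new key is Bb.
Degree 2 carries a minor triad in major keys, so the destination is Bb major.
Check: the diatonic triads of Bb major are Bb (I), Cm (ii), Dm (iii), Eb (IV), F (V), Gm (vi), Adim (vii°) — C minor is indeed ii.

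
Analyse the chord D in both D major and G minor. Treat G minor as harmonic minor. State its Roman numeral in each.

The scale of D major is D E F# G A B C#; D is degree 1, and the triad built there (D-F#-A) is major, so it is I.
The scale of G minor (harmonic minor) is G A Bb C D Eb F#; D is degree 5, and the triad built there (D-F#-A) is major, so it is V.

I in D major; V in G minor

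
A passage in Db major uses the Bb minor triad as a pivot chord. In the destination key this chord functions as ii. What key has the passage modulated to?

Ab major

The numeral ii denotes a minor triad on scale degree 2. With Bb on degree 2, the tonic of the new key is Ab.
Degree 2 carries a minor triad in major keys, so the destination is Ab major.
Check: the diatonic triads of Ab major are Ab (I), Bbm (ii), Cm (iii), Db (IV), Eb (V), Fm (vi), Gdim (vii°) — Bb minor is indeed ii.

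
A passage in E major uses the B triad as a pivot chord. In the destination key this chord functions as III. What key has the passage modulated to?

The numeral III denotes a major triad on scale degree 3. With B on degree 3, the tonic of the new key is G#.
Degree 3 carries a major triad in natural-minor keys, so the destination is G# minor.
Check: the diatonic triads of G# minor (natural minor) are G#m (i), A#dim (ii°), B (III), C#m (iv), D#m (v), E (VI), F# (VII) — B is indeed III.

G# minor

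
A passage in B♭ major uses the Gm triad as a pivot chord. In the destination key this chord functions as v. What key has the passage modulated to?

C minor

The numeral v denotes a minor triad on scale degree 5. With G on degree 5, the tonic of the new key is C.
Degree 5 carries a minor triad in natural-minor keys, so the destination is C minor.
Check: the diatonic triads of C minor (natural minor) are Cm (i), Ddim (ii°), E♭ (III), Fm (iv), Gm (v), A♭ (VI), B♭ (VII) — Gm is indeed v.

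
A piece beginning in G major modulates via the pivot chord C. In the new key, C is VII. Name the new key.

D minor

The numeral VII denotes a major triad on scale degree 7. With C on degree 7, the tonic of the new key is D.
Degree 7 carries a major triad in natural-minor keys, so the destination is D minor.
Check: the diatonic triads of D minor (natural minor) are Dm (i), Edim (ii°), F (III), Gm (iv), Am (v), Bb (VI), C (VII) — C is indeed VII.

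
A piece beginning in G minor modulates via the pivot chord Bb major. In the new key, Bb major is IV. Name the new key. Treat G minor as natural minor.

F major

The numeral IV denotes a major triad on scale degree 4. With Bb on degree 4, the tonic of the new key is F.
Degree 4 carries a major triad in major keys, so the destination is F major.
Check: the diatonic triads of F major are F (I), Gm (ii), Am (iii), Bb (IV), C (V), Dm (vi), Edim (vii°) — Bb major is indeed IV.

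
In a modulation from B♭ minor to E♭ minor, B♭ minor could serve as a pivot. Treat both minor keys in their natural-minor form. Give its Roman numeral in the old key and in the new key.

The scale of B♭ minor (natural minor) is B♭ C D♭ E♭ F G♭ A♭; B♭ is degree 1, and the triad built there (B♭-D♭-F) is minor, so it is i.
The scale of E♭ minor (natural minor) is E♭ F G♭ A♭ B♭ C♭ D♭; B♭ is degree 5, and the triad built there (B♭-D♭-F) is minor, so it is v.

i in B♭ minor; v in E♭ minor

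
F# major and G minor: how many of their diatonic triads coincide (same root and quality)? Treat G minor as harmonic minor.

Diatonic triads of F# major: F# (I), G#m (ii), A#m (iii), B (IV), C# (V), D#m (vi), E#dim (vii°).
Diatonic triads of G minor (harmonic minor): Gm (i), Adim (ii°), Bbaug (III+), Cm (iv), D (V), Eb (VI), F#dim (vii°).
No triad has the same root and quality in both keys.

0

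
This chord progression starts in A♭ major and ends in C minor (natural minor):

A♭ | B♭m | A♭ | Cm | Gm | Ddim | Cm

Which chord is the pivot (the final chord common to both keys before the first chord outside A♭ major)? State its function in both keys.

Cm — iii in A♭ major, i in C minor

Chords diatonic to A♭ major: A♭, B♭m, Cm, D♭, E♭, Fm, Gdim.
Reading the progression, the first chord not in that set is Gm, so the modulation leaves A♭ major there.
The chord immediately before Gm is Cm, which is diatonic to both keys: iii in A♭ major and i in C minor.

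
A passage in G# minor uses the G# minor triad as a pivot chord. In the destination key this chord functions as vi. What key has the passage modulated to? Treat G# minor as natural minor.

The numeral vi denotes a minor triad on scale degree 6. With G# on degree 6, the tonic of the new key is B.
Degree 6 carries a minor triad in major keys, so the destination is B major.
Check: the diatonic triads of B major are B (I), C#m (ii), D#m (iii), E (IV), F# (V), G#m (vi), A#dim (vii°) — G# minor is indeed vi.

B major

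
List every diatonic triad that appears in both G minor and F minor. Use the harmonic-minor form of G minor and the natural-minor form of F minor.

Cm, Eb

Triads in G minor (harmonic minor): Gm (i), Adim (ii°), Bbaug (III+), Cm (iv), D (V), Eb (VI), F#dim (vii°).
Triads in F minor (natural minor): Fm (i), Gdim (ii°), Ab (III), Bbm (iv), Cm (v), Db (VI), Eb (VII).
Shared triads with their functions: Cm (iv in G minor, v in F minor); Eb (VI in G minor, VII in F minor).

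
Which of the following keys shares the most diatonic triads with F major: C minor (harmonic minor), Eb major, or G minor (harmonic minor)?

Triads of F major: F (I), Gm (ii), Am (iii), Bb (IV), C (V), Dm (vi), Edim (vii°).
C minor (harmonic minor) shares 0: none.
Eb major shares 2: Gm, Bb.
G minor (harmonic minor) shares 1: Gm.
The most common triads (2) are shared with Eb major.

Eb major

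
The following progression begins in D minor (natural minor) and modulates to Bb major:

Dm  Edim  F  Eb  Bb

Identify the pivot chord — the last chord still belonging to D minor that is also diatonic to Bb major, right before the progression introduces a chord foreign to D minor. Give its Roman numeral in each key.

Chords diatonic to D minor: Dm, Edim, F, Gm, Am, Bb, C.
Reading the progression, the first chord not in that set is Eb, so the modulation leaves D minor there.
The chord immediately before Eb is F, which is diatonic to both keys: III in D minor and V in Bb major.

F — III in D minor, V in Bb major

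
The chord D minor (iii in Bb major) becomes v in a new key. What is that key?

G minor

The numeral v denotes a minor triad on scale degree 5. With D on degree 5, the tonic of the new key is G.
Degree 5 carries a minor triad in natural-minor keys, so the destination is G minor.
Check: the diatonic triads of G minor (natural minor) are Gm (i), Adim (ii°), Bb (III), Cm (iv), Dm (v), Eb (VI), F (VII) — D minor is indeed v.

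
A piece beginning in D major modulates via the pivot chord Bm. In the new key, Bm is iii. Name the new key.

The numeral iii denotes a minor triad on scale degree 3. With B on degree 3, the tonic of the new key is G.
Degree 3 carries a minor triad in major keys, so the destination is G major.
Check: the diatonic triads of G major are G (I), Am (ii), Bm (iii), C (IV), D (V), Em (vi), F#dim (vii°) — Bm is indeed iii.

G major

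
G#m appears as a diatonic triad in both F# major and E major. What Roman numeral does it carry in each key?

ii in F# major; iii in E major

The scale of F# major is F# G# A# B C# D# E#; G# is degree 2, and the triad built there (G#-B-D#) is minor, so it is ii.
The scale of E major is E F# G# A B C# D#; G# is degree 3, and the triad built there (G#-B-D#) is minor, so it is iii.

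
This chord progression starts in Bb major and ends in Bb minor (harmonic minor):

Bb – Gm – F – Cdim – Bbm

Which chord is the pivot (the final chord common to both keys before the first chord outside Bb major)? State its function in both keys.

F — V in Bb major, V in Bb minor

Chords diatonic to Bb major: Bb, Cm, Dm, Eb, F, Gm, Adim.
Reading the progression, the first chord not in that set is Cdim, so the modulation leaves Bb major there.
The chord immediately before Cdim is F, which is diatonic to both keys: V in Bb major and V in Bb minor.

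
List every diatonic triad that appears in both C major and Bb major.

Triads in C major: C major (I), D minor (ii), E minor (iii), F major (IV), G major (V), A minor (vi), B diminished (vii°).
Triads in Bb major: Bb major (I), C minor (ii), D minor (iii), Eb major (IV), F major (V), G minor (vi), A diminished (vii°).
Shared triads with their functions: D minor (ii in C major, iii in Bb major); F major (IV in C major, V in Bb major).

Dm, F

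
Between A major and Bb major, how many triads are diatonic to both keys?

0

Diatonic triads of A major: A major (I), B minor (ii), C# minor (iii), D major (IV), E major (V), F# minor (vi), G# diminished (vii°).
Diatonic triads of Bb major: Bb major (I), C minor (ii), D minor (iii), Eb major (IV), F major (V), G minor (vi), A diminished (vii°).
No triad has the same root and quality in both keys.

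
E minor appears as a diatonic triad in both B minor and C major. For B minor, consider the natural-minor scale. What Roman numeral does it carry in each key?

The scale of B minor (natural minor) is B C# D E F# G A; E is degree 4, and the triad built there (E-G-B) is minor, so it is iv.
The scale of C major is C D E F G A B; E is degree 3, and the triad built there (E-G-B) is minor, so it is iii.

iv in B minor; iii in C major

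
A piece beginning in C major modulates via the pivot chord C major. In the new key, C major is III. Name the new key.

A minor

The numeral III denotes a major triad on scale degree 3. With C on degree 3, the tonic of the new key is A.
Degree 3 carries a major triad in natural-minor keys, so the destination is A minor.
Check: the diatonic triads of A minor (natural minor) are Am (i), Bdim (ii°), C (III), Dm (iv), Em (v), F (VI), G (VII) — C major is indeed III.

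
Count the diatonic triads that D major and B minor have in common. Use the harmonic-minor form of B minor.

Diatonic triads of D major: D (I), Em (ii), F♯m (iii), G (IV), A (V), Bm (vi), C♯dim (vii°).
Diatonic triads of B minor (harmonic minor): Bm (i), C♯dim (ii°), Daug (III+), Em (iv), F♯ (V), G (VI), A♯dim (vii°).
Matching root and quality in both lists: Em, G, Bm, C♯dim.
That gives 4 common triads.

4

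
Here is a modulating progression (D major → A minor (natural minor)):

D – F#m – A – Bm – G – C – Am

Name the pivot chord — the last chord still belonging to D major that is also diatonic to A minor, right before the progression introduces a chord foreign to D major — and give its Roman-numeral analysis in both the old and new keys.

G — IV in D major, VII in A minor

Chords diatonic to D major: D, Em, F#m, G, A, Bm, C#dim.
Reading the progression, the first chord not in that set is C, so the modulation leaves D major there.
The chord immediately before C is G, which is diatonic to both keys: IV in D major and VII in A minor.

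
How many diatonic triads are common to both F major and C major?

4

Diatonic triads of F major: F (I), Gm (ii), Am (iii), Bb (IV), C (V), Dm (vi), Edim (vii°).
Diatonic triads of C major: C (I), Dm (ii), Em (iii), F (IV), G (V), Am (vi), Bdim (vii°).
Matching root and quality in both lists: F, Am, C, Dm.
That gives 4 common triads.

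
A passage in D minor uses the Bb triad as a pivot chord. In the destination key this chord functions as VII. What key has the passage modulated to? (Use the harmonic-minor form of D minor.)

C minor

The numeral VII denotes a major triad on scale degree 7. With Bb on degree 7, the tonic of the new key is C.
Degree 7 carries a major triad in natural-minor keys, so the destination is C minor.
Check: the diatonic triads of C minor (natural minor) are Cm (i), Ddim (ii°), Eb (III), Fm (iv), Gm (v), Ab (VI), Bb (VII) — Bb is indeed VII.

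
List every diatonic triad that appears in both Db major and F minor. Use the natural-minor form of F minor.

Triads in Db major: Db (I), Ebm (ii), Fm (iii), Gb (IV), Ab (V), Bbm (vi), Cdim (vii°).
Triads in F minor (natural minor): Fm (i), Gdim (ii°), Ab (III), Bbm (iv), Cm (v), Db (VI), Eb (VII).
Shared triads with their functions: Db (I in Db major, VI in F minor); Fm (iii in Db major, i in F minor); Ab (V in Db major, III in F minor); Bbm (vi in Db major, iv in F minor).

Db, Fm, Ab, Bbm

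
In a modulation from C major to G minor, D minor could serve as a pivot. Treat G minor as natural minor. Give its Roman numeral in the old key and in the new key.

ii in C major; v in G minor

The scale of C major is C D E F G A B; D is degree 2, and the triad built there (D-F-A) is minor, so it is ii.
The scale of G minor (natural minor) is G A Bb C D Eb F; D is degree 5, and the triad built there (D-F-A) is minor, so it is v.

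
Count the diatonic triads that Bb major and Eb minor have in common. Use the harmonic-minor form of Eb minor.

Diatonic triads of Bb major: Bb (I), Cm (ii), Dm (iii), Eb (IV), F (V), Gm (vi), Adim (vii°).
Diatonic triads of Eb minor (harmonic minor): Ebm (i), Fdim (ii°), Gbaug (III+), Abm (iv), Bb (V), Cb (VI), Ddim (vii°).
Matching root and quality in both lists: Bb.
That gives 1 common triad.

1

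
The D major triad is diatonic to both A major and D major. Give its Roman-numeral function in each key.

The scale of A major is A B C# D E F# G#; D is degree 4, and the triad built there (D-F#-A) is major, so it is IV.
The scale of D major is D E F# G A B C#; D is degree 1, and the triad built there (D-F#-A) is major, so it is I.

IV in A major; I in D major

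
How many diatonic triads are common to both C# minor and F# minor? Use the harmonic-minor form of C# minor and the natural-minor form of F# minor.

Diatonic triads of C# minor (harmonic minor): C#m (i), D#dim (ii°), Eaug (III+), F#m (iv), G# (V), A (VI), B#dim (vii°).
Diatonic triads of F# minor (natural minor): F#m (i), G#dim (ii°), A (III), Bm (iv), C#m (v), D (VI), E (VII).
Matching root and quality in both lists: C#m, F#m, A.
That gives 3 common triads.

3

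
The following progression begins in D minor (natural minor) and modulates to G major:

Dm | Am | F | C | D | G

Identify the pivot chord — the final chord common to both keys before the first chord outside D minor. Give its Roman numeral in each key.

C — VII in D minor, IV in G major

Chords diatonic to D minor: Dm, Edim, F, Gm, Am, Bb, C.
Reading the progression, the first chord not in that set is D, so the modulation leaves D minor there.
The chord immediately before D is C, which is diatonic to both keys: VII in D minor and IV in G major.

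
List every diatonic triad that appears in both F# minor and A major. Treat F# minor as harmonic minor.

F#m, G#dim, Bm, D

Triads in F# minor (harmonic minor): F# minor (i), G# diminished (ii°), A augmented (III+), B minor (iv), C# major (V), D major (VI), E# diminished (vii°).
Triads in A major: A major (I), B minor (ii), C# minor (iii), D major (IV), E major (V), F# minor (vi), G# diminished (vii°).
Shared triads with their functions: F# minor (i in F# minor, vi in A major); G# diminished (ii° in F# minor, vii° in A major); B minor (iv in F# minor, ii in A major); D major (VI in F# minor, IV in A major).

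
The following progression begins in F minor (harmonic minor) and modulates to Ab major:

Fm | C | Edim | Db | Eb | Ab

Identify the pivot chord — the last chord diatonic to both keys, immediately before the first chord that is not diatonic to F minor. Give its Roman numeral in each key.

Db — VI in F minor, IV in Ab major

Chords diatonic to F minor: Fm, Gdim, Abaug, Bbm, C, Db, Edim.
Reading the progression, the first chord not in that set is Eb, so the modulation leaves F minor there.
The chord immediately before Eb is Db, which is diatonic to both keys: VI in F minor and IV in Ab major.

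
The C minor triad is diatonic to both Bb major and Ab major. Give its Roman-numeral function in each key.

The scale of Bb major is Bb C D Eb F G A; C is degree 2, and the triad built there (C-Eb-G) is minor, so it is ii.
The scale of Ab major is Ab Bb C Db Eb F G; C is degree 3, and the triad built there (C-Eb-G) is minor, so it is iii.

ii in Bb major; iii in Ab major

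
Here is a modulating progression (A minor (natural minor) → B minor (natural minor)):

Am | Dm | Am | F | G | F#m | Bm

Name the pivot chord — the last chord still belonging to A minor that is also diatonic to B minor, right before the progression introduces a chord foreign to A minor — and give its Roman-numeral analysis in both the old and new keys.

G — VII in A minor, VI in B minor

Chords diatonic to A minor: Am, Bdim, C, Dm, Em, F, G.
Reading the progression, the first chord not in that set is F#m, so the modulation leaves A minor there.
The chord immediately before F#m is G, which is diatonic to both keys: VII in A minor and VI in B minor.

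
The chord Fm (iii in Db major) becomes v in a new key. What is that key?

The numeral v denotes a minor triad on scale degree 5. With F on degree 5, the tonic of the new key is Bb.
Degree 5 carries a minor triad in natural-minor keys, so the destination is Bb minor.
Check: the diatonic triads of Bb minor (natural minor) are Bbm (i), Cdim (ii°), Db (III), Ebm (iv), Fm (v), Gb (VI), Ab (VII) — Fm is indeed v.

Bb minor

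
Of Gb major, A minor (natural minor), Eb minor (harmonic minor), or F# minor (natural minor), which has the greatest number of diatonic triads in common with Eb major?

Eb minor

Triads of Eb major: Eb (I), Fm (ii), Gm (iii), Ab (IV), Bb (V), Cm (vi), Ddim (vii°).
Gb major shares 0: none.
A minor (natural minor) shares 0: none.
Eb minor (harmonic minor) shares 2: Bb, Ddim.
F# minor (natural minor) shares 0: none.
The most common triads (2) are shared with Eb minor.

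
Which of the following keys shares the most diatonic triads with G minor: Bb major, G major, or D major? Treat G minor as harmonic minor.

Triads of G minor (harmonic minor): G minor (i), A diminished (ii°), Bb augmented (III+), C minor (iv), D major (V), Eb major (VI), F# diminished (vii°).
Bb major shares 4: Gm, Adim, Cm, Eb.
G major shares 2: D, F#dim.
D major shares 1: D.
The most common triads (4) are shared with Bb major.

Bb major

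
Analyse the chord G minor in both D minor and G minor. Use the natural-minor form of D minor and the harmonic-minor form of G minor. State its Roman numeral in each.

The scale of D minor (natural minor) is D E F G A Bb C; G is degree 4, and the triad built there (G-Bb-D) is minor, so it is iv.
The scale of G minor (harmonic minor) is G A Bb C D Eb F#; G is degree 1, and the triad built there (G-Bb-D) is minor, so it is i.

iv in D minor; i in G minor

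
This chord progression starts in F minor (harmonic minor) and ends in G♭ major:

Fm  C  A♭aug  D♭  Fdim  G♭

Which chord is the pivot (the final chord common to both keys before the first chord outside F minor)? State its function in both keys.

Chords diatonic to F minor: Fm, Gdim, A♭aug, B♭m, C, D♭, Edim.
Reading the progression, the first chord not in that set is Fdim, so the modulation leaves F minor there.
The chord immediately before Fdim is D♭, which is diatonic to both keys: VI in F minor and V in G♭ major.

D♭ — VI in F minor, V in G♭ major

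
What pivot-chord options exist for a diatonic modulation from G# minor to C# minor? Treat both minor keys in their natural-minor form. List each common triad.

Triads in G# minor (natural minor): G#m (i), A#dim (ii°), B (III), C#m (iv), D#m (v), E (VI), F# (VII).
Triads in C# minor (natural minor): C#m (i), D#dim (ii°), E (III), F#m (iv), G#m (v), A (VI), B (VII).
Shared triads with their functions: G#m (i in G# minor, v in C# minor); B (III in G# minor, VII in C# minor); C#m (iv in G# minor, i in C# minor); E (VI in G# minor, III in C# minor).

G#m, B, C#m, E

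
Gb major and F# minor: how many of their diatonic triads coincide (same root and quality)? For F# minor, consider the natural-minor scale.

0

Diatonic triads of Gb major: Gb major (I), Ab minor (ii), Bb minor (iii), Cb major (IV), Db major (V), Eb minor (vi), F diminished (vii°).
Diatonic triads of F# minor (natural minor): F# minor (i), G# diminished (ii°), A major (III), B minor (iv), C# minor (v), D major (VI), E major (VII).
No triad has the same root and quality in both keys.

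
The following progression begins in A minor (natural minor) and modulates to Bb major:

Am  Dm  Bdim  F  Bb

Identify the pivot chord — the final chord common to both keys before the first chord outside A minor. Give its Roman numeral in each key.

F — VI in A minor, V in Bb major

Chords diatonic to A minor: Am, Bdim, C, Dm, Em, F, G.
Reading the progression, the first chord not in that set is Bb, so the modulation leaves A minor there.
The chord immediately before Bb is F, which is diatonic to both keys: VI in A minor and V in Bb major.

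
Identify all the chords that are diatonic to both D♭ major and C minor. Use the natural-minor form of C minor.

Fm, A♭

Triads in D♭ major: D♭ major (I), E♭ minor (ii), F minor (iii), G♭ major (IV), A♭ major (V), B♭ minor (vi), C diminished (vii°).
Triads in C minor (natural minor): C minor (i), D diminished (ii°), E♭ major (III), F minor (iv), G minor (v), A♭ major (VI), B♭ major (VII).
Shared triads with their functions: F minor (iii in D♭ major, iv in C minor); A♭ major (V in D♭ major, VI in C minor).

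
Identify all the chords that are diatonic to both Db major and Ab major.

Triads in Db major: Db (I), Ebm (ii), Fm (iii), Gb (IV), Ab (V), Bbm (vi), Cdim (vii°).
Triads in Ab major: Ab (I), Bbm (ii), Cm (iii), Db (IV), Eb (V), Fm (vi), Gdim (vii°).
Shared triads with their functions: Db (I in Db major, IV in Ab major); Fm (iii in Db major, vi in Ab major); Ab (V in Db major, I in Ab major); Bbm (vi in Db major, ii in Ab major).

Db, Fm, Ab, Bbm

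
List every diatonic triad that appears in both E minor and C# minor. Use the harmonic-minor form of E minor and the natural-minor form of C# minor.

Triads in E minor (harmonic minor): Em (i), F#dim (ii°), Gaug (III+), Am (iv), B (V), C (VI), D#dim (vii°).
Triads in C# minor (natural minor): C#m (i), D#dim (ii°), E (III), F#m (iv), G#m (v), A (VI), B (VII).
Shared triads with their functions: B (V in E minor, VII in C# minor); D#dim (vii° in E minor, ii° in C# minor).

B, D#dim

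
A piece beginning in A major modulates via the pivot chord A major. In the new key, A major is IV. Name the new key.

E major

The numeral IV denotes a major triad on scale degree 4. With A on degree 4, the tonic of the new key is E.
Degree 4 carries a major triad in major keys, so the destination is E major.
Check: the diatonic triads of E major are E (I), F#m (ii), G#m (iii), A (IV), B (V), C#m (vi), D#dim (vii°) — A major is indeed IV.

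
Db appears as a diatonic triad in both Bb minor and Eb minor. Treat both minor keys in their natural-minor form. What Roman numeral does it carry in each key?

The scale of Bb minor (natural minor) is Bb C Db Eb F Gb Ab; Db is degree 3, and the triad built there (Db-F-Ab) is major, so it is III.
The scale of Eb minor (natural minor) is Eb F Gb Ab Bb Cb Db; Db is degree 7, and the triad built there (Db-F-Ab) is major, so it is VII.

III in Bb minor; VII in Eb minor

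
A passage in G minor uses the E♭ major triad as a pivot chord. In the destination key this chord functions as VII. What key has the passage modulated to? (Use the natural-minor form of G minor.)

F minor

The numeral VII denotes a major triad on scale degree 7. With E♭ on degree 7, the tonic of the new key is F.
Degree 7 carries a major triad in natural-minor keys, so the destination is F minor.
Check: the diatonic triads of F minor (natural minor) are Fm (i), Gdim (ii°), A♭ (III), B♭m (iv), Cm (v), D♭ (VI), E♭ (VII) — E♭ major is indeed VII.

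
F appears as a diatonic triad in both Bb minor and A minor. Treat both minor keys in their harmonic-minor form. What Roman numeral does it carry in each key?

The scale of Bb minor (harmonic minor) is Bb C Db Eb F Gb A; F is degree 5, and the triad built there (F-A-C) is major, so it is V.
The scale of A minor (harmonic minor) is A B C D E F G#; F is degree 6, and the triad built there (F-A-C) is major, so it is VI.

V in Bb minor; VI in A minor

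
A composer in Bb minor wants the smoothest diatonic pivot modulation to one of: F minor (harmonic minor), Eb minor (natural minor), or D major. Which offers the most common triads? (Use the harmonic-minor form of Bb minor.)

Triads of Bb minor (harmonic minor): Bbm (i), Cdim (ii°), Dbaug (III+), Ebm (iv), F (V), Gb (VI), Adim (vii°).
F minor (harmonic minor) shares 1: Bbm.
Eb minor (natural minor) shares 3: Bbm, Ebm, Gb.
D major shares 0: none.
The most common triads (3) are shared with Eb minor.

Eb minor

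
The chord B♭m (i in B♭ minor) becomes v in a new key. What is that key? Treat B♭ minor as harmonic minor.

The numeral v denotes a minor triad on scale degree 5. With B♭ on degree 5, the tonic of the new key is E♭.
Degree 5 carries a minor triad in natural-minor keys, so the destination is E♭ minor.
Check: the diatonic triads of E♭ minor (natural minor) are E♭m (i), Fdim (ii°), G♭ (III), A♭m (iv), B♭m (v), C♭ (VI), D♭ (VII) — B♭m is indeed v.

E♭ minor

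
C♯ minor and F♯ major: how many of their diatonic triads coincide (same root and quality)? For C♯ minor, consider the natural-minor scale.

2

Diatonic triads of C♯ minor (natural minor): C♯m (i), D♯dim (ii°), E (III), F♯m (iv), G♯m (v), A (VI), B (VII).
Diatonic triads of F♯ major: F♯ (I), G♯m (ii), A♯m (iii), B (IV), C♯ (V), D♯m (vi), E♯dim (vii°).
Matching root and quality in both lists: G♯m, B.
That gives 2 common triads.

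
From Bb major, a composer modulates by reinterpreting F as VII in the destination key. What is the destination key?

The numeral VII denotes a major triad on scale degree 7. With F on degree 7, the tonic of the new key is G.
Degree 7 carries a major triad in natural-minor keys, so the destination is G minor.
Check: the diatonic triads of G minor (natural minor) are Gm (i), Adim (ii°), Bb (III), Cm (iv), Dm (v), Eb (VI), F (VII) — F is indeed VII.

G minor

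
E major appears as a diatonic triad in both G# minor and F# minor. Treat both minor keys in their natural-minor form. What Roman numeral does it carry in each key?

The scale of G# minor (natural minor) is G# A# B C# D# E F#; E is degree 6, and the triad built there (E-G#-B) is major, so it is VI.
The scale of F# minor (natural minor) is F# G# A B C# D E; E is degree 7, and the triad built there (E-G#-B) is major, so it is VII.

VI in G# minor; VII in F# minor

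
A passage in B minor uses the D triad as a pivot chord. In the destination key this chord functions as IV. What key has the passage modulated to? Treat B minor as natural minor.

The numeral IV denotes a major triad on scale degree 4. With D on degree 4, the tonic of the new key is A.
Degree 4 carries a major triad in major keys, so the destination is A major.
Check: the diatonic triads of A major are A (I), Bm (ii), C#m (iii), D (IV), E (V), F#m (vi), G#dim (vii°) — D is indeed IV.

A major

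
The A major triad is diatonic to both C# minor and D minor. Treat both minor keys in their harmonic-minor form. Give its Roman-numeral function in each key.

The scale of C# minor (harmonic minor) is C# D# E F# G# A B#; A is degree 6, and the triad built there (A-C#-E) is major, so it is VI.
The scale of D minor (harmonic minor) is D E F G A Bb C#; A is degree 5, and the triad built there (A-C#-E) is major, so it is V.

VI in C# minor; V in D minor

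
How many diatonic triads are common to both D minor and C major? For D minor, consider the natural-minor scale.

4

Diatonic triads of D minor (natural minor): Dm (i), Edim (ii°), F (III), Gm (iv), Am (v), B♭ (VI), C (VII).
Diatonic triads of C major: C (I), Dm (ii), Em (iii), F (IV), G (V), Am (vi), Bdim (vii°).
Matching root and quality in both lists: Dm, F, Am, C.
That gives 4 common triads.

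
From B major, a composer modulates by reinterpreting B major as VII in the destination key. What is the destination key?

The numeral VII denotes a major triad on scale degree 7. With B on degree 7, the tonic of the new key is C♯.
Degree 7 carries a major triad in natural-minor keys, so the destination is C♯ minor.
Check: the diatonic triads of C♯ minor (natural minor) are C♯m (i), D♯dim (ii°), E (III), F♯m (iv), G♯m (v), A (VI), B (VII) — B major is indeed VII.

C♯ minor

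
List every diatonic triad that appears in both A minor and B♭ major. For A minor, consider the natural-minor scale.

Triads in A minor (natural minor): A minor (i), B diminished (ii°), C major (III), D minor (iv), E minor (v), F major (VI), G major (VII).
Triads in B♭ major: B♭ major (I), C minor (ii), D minor (iii), E♭ major (IV), F major (V), G minor (vi), A diminished (vii°).
Shared triads with their functions: D minor (iv in A minor, iii in B♭ major); F major (VI in A minor, V in B♭ major).

Dm, F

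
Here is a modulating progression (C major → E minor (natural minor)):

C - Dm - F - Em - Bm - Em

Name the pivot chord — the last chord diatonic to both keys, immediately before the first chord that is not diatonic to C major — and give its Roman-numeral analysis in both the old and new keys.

Chords diatonic to C major: C, Dm, Em, F, G, Am, Bdim.
Reading the progression, the first chord not in that set is Bm, so the modulation leaves C major there.
The chord immediately before Bm is Em, which is diatonic to both keys: iii in C major and i in E minor.

Em — iii in C major, i in E minor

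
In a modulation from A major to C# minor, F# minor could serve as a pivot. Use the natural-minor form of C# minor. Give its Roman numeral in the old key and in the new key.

The scale of A major is A B C# D E F# G#; F# is degree 6, and the triad built there (F#-A-C#) is minor, so it is vi.
The scale of C# minor (natural minor) is C# D# E F# G# A B; F# is degree 4, and the triad built there (F#-A-C#) is minor, so it is iv.

vi in A major; iv in C# minor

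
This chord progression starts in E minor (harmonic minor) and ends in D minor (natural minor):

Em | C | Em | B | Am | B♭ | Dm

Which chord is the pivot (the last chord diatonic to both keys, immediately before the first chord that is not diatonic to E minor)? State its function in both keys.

Am — iv in E minor, v in D minor

Chords diatonic to E minor: Em, F♯dim, Gaug, Am, B, C, D♯dim.
Reading the progression, the first chord not in that set is B♭, so the modulation leaves E minor there.
The chord immediately before B♭ is Am, which is diatonic to both keys: iv in E minor and v in D minor.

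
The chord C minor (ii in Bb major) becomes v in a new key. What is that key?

F minor

The numeral v denotes a minor triad on scale degree 5. With C on degree 5, the tonic of the new key is F.
Degree 5 carries a minor triad in natural-minor keys, so the destination is F minor.
Check: the diatonic triads of F minor (natural minor) are Fm (i), Gdim (ii°), Ab (III), Bbm (iv), Cm (v), Db (VI), Eb (VII) — C minor is indeed v.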